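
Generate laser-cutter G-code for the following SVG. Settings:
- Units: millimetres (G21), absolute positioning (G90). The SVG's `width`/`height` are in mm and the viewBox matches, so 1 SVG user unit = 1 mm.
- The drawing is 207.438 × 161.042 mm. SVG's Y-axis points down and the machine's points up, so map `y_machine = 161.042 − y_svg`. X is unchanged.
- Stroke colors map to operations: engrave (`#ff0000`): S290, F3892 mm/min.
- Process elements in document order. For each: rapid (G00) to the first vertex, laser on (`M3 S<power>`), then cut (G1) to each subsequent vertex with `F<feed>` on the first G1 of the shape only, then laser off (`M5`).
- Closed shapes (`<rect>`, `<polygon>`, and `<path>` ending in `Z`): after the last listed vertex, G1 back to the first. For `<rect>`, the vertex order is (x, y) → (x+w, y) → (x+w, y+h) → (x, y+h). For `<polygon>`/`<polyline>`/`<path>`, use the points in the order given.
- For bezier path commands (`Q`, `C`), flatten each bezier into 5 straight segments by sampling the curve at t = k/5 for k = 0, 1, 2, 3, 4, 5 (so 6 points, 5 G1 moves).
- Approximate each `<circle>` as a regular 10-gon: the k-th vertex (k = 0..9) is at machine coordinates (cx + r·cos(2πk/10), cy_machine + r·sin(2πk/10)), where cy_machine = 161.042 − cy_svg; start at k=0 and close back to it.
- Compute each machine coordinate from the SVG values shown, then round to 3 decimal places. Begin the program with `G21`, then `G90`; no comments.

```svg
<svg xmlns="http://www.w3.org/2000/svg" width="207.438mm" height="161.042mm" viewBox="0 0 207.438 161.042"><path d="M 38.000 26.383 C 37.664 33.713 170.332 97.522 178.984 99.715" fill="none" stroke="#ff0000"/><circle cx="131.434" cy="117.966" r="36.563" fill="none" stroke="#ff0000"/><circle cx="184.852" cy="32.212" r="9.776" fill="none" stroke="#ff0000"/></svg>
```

viewBox `0 0 207.438 161.042` with mm width/height → 1 unit = 1 mm. Flip: y_m = 161.042 − y_svg.

**Shape 1** — `<path>` cubic bezier, stroke `#ff0000` → engrave (S290, F3892). Control points (SVG): P0=(38.000,26.383), P1=(37.664,33.713), P2=(170.332,97.522), P3=(178.984,99.715); sampled at t=k/5. Machine vertices: (38.000,134.659) → (51.703,124.428) → (84.989,106.311) → (125.523,85.976) → (160.967,69.092) → (178.984,61.327). Open path.

**Shape 2** — `<circle>` circle, stroke `#ff0000` → engrave (S290, F3892). Machine vertices: (167.997,43.076) → (161.014,64.567) → (142.733,77.849) → (120.135,77.849) → (101.854,64.567) → (94.871,43.076) → (101.854,21.585) → (120.135,8.303) → (142.733,8.303) → (161.014,21.585) → (167.997,43.076). Closed: final G1 returns to the first vertex.

**Shape 3** — `<circle>` circle, stroke `#ff0000` → engrave (S290, F3892). Machine vertices: (194.628,128.830) → (192.761,134.576) → (187.873,138.128) → (181.831,138.128) → (176.943,134.576) → (175.076,128.830) → (176.943,123.084) → (181.831,119.532) → (187.873,119.532) → (192.761,123.084) → (194.628,128.830). Closed: final G1 returns to the first vertex.

G21
G90
G00 X38.000 Y134.659
M3 S290
G1 X51.703 Y124.428 F3892
G1 X84.989 Y106.311
G1 X125.523 Y85.976
G1 X160.967 Y69.092
G1 X178.984 Y61.327
M5
G00 X167.997 Y43.076
M3 S290
G1 X161.014 Y64.567 F3892
G1 X142.733 Y77.849
G1 X120.135 Y77.849
G1 X101.854 Y64.567
G1 X94.871 Y43.076
G1 X101.854 Y21.585
G1 X120.135 Y8.303
G1 X142.733 Y8.303
G1 X161.014 Y21.585
G1 X167.997 Y43.076
M5
G00 X194.628 Y128.830
M3 S290
G1 X192.761 Y134.576 F3892
G1 X187.873 Y138.128
G1 X181.831 Y138.128
G1 X176.943 Y134.576
G1 X175.076 Y128.830
G1 X176.943 Y123.084
G1 X181.831 Y119.532
G1 X187.873 Y119.532
G1 X192.761 Y123.084
G1 X194.628 Y128.830
M5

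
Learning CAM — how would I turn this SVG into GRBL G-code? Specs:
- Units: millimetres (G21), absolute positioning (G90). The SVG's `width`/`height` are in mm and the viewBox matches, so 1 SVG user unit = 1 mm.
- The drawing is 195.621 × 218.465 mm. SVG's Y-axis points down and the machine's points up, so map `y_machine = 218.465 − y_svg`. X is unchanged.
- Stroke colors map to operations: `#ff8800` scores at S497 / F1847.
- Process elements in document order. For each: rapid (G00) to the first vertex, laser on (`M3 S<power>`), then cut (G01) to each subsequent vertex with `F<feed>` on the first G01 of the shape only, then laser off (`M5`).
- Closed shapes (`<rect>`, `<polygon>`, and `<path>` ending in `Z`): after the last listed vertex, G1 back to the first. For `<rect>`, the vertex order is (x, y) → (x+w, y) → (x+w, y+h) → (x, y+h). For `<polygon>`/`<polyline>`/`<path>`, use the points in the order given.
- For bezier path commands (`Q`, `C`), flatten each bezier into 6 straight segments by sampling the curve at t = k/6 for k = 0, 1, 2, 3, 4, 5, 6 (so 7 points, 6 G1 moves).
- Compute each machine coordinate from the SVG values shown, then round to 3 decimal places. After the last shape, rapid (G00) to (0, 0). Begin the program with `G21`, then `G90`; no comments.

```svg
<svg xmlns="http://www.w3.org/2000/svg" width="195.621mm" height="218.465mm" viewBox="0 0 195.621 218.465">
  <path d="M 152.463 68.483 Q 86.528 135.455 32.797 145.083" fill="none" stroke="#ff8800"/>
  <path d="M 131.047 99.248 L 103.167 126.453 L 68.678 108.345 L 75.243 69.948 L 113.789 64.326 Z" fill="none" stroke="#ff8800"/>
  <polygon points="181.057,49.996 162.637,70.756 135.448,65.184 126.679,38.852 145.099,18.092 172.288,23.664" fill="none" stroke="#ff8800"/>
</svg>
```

Since the viewBox matches the mm dimensions, user units are millimetres directly. The only transform is the Y-flip y_m = 218.465 − y_svg.

Shape 1 is a quadratic bezier drawn with `<path>`. Its stroke #ff8800 means score at S497, F1847. After flipping Y the toolpath is (152.463,149.982) → (130.824,129.251) → (109.862,111.706) → (89.579,97.346) → (69.974,86.172) → (51.046,78.184) → (32.797,73.382).

Shape 2 is a regular polygon drawn with `<path>`. Its stroke #ff8800 means score at S497, F1847. After flipping Y the toolpath is (131.047,119.217) → (103.167,92.012) → (68.678,110.120) → (75.243,148.517) → (113.789,154.139) → (131.047,119.217), returning to the start.

Shape 3 is a regular polygon drawn with `<polygon>`. Its stroke #ff8800 means score at S497, F1847. After flipping Y the toolpath is (181.057,168.469) → (162.637,147.709) → (135.448,153.281) → (126.679,179.613) → (145.099,200.373) → (172.288,194.801) → (181.057,168.469), returning to the start.

G21
G90
G00 X152.463 Y149.982
M3 S497
G01 X130.824 Y129.251 F1847
G01 X109.862 Y111.706
G01 X89.579 Y97.346
G01 X69.974 Y86.172
G01 X51.046 Y78.184
G01 X32.797 Y73.382
M5
G00 X131.047 Y119.217
M3 S497
G01 X103.167 Y92.012 F1847
G01 X68.678 Y110.120
G01 X75.243 Y148.517
G01 X113.789 Y154.139
G01 X131.047 Y119.217
M5
G00 X181.057 Y168.469
M3 S497
G01 X162.637 Y147.709 F1847
G01 X135.448 Y153.281
G01 X126.679 Y179.613
G01 X145.099 Y200.373
G01 X172.288 Y194.801
G01 X181.057 Y168.469
M5
G00 X0.000 Y0.000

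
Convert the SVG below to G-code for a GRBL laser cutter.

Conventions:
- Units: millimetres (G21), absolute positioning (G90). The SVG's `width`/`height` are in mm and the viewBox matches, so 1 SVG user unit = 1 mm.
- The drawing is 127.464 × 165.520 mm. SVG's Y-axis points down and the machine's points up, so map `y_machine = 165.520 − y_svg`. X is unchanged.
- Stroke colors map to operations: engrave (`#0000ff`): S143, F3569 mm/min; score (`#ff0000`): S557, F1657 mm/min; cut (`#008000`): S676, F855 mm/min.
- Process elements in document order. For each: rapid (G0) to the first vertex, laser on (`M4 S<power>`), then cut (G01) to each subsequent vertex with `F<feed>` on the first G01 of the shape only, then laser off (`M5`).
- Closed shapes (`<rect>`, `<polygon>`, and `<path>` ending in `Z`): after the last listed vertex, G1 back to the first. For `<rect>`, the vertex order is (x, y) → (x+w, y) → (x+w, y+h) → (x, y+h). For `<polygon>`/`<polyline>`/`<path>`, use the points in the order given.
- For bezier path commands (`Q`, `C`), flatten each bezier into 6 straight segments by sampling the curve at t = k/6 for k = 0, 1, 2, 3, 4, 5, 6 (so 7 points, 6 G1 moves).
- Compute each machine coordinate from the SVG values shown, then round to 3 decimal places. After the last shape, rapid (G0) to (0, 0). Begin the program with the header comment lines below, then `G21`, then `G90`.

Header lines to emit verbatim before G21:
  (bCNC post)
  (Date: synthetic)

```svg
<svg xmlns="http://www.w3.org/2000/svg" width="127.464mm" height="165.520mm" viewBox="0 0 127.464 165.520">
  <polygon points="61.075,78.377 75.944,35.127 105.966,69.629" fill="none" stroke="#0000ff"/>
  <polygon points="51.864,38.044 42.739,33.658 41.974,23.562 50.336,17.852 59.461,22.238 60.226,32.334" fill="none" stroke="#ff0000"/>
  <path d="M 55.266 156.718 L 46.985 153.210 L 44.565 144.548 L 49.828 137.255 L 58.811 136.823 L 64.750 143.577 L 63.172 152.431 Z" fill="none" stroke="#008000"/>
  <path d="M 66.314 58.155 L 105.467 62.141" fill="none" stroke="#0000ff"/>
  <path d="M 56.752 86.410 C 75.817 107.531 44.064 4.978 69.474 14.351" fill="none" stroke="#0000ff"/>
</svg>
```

(bCNC post)
(Date: synthetic)
G21
G90
G0 X61.075 Y87.143
M4 S143
G01 X75.944 Y130.393 F3569
G01 X105.966 Y95.891
G01 X61.075 Y87.143
M5
G0 X51.864 Y127.476
M4 S557
G01 X42.739 Y131.862 F1657
G01 X41.974 Y141.958
G01 X50.336 Y147.668
G01 X59.461 Y143.282
G01 X60.226 Y133.186
G01 X51.864 Y127.476
M5
G0 X55.266 Y8.802
M4 S676
G01 X46.985 Y12.310 F855
G01 X44.565 Y20.972
G01 X49.828 Y28.265
G01 X58.811 Y28.697
G01 X64.750 Y21.943
G01 X63.172 Y13.089
G01 X55.266 Y8.802
M5
G0 X66.314 Y107.365
M4 S143
G01 X105.467 Y103.379 F3569
M5
G0 X56.752 Y79.110
M4 S143
G01 X62.550 Y77.765 F3569
G01 X62.877 Y90.488
G01 X60.734 Y110.734
G01 X59.119 Y131.959
G01 X61.033 Y147.619
G01 X69.474 Y151.169
M5
G0 X0.000 Y0.000

1 u = 1 mm; y_m = 165.520 − y.

[1] `<polygon>` regular polygon, #0000ff→engrave S143 F3569: (61.075,87.143) → (75.944,130.393) → (105.966,95.891) → (61.075,87.143) (closed)

[2] `<polygon>` regular polygon, #ff0000→score S557 F1657: (51.864,127.476) → (42.739,131.862) → (41.974,141.958) → (50.336,147.668) → (59.461,143.282) → (60.226,133.186) → (51.864,127.476) (closed)

[3] `<path>` regular polygon, #008000→cut S676 F855: (55.266,8.802) → (46.985,12.310) → (44.565,20.972) → (49.828,28.265) → (58.811,28.697) → (64.750,21.943) → (63.172,13.089) → (55.266,8.802) (closed)

[4] `<path>` line segment, #0000ff→engrave S143 F3569: (66.314,107.365) → (105.467,103.379)

[5] `<path>` cubic bezier, #0000ff→engrave S143 F3569: (56.752,79.110) → (62.550,77.765) → (62.877,90.488) → (60.734,110.734) → (59.119,131.959) → (61.033,147.619) → (69.474,151.169)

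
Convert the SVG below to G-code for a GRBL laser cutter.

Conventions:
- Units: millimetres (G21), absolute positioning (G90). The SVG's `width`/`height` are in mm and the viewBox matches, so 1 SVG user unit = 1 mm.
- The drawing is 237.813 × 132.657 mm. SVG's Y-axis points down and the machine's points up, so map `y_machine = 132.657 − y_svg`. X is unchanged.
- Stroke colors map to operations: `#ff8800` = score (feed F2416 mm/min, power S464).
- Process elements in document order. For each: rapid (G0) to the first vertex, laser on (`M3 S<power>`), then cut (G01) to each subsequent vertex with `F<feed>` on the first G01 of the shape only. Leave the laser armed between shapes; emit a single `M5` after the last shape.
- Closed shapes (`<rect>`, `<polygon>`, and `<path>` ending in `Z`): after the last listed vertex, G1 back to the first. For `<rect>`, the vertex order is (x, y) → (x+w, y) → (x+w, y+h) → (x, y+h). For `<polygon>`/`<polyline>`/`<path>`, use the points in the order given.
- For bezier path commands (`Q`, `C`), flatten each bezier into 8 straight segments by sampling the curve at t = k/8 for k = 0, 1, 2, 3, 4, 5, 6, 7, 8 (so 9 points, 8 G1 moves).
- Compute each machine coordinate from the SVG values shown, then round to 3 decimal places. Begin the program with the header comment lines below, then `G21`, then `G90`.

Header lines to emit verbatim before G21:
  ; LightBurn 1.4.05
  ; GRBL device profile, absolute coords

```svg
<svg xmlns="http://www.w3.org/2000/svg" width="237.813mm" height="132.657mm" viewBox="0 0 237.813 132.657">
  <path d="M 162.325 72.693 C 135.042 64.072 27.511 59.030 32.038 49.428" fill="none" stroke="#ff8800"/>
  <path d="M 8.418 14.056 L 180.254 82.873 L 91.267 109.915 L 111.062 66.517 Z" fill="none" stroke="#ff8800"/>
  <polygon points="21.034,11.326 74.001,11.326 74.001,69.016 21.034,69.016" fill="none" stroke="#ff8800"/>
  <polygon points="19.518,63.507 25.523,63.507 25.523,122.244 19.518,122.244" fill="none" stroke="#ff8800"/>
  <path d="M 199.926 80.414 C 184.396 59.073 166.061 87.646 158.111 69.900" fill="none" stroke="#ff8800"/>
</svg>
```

; LightBurn 1.4.05
; GRBL device profile, absolute coords
G21
G90
G0 X162.325 Y59.964
M3 S464
G01 X148.708 Y63.045 F2416
G01 X129.821 Y65.886
G01 X107.918 Y68.582
G01 X85.253 Y71.229
G01 X64.078 Y73.921
G01 X46.649 Y76.755
G01 X35.217 Y79.826
G01 X32.038 Y83.229
G0 X8.418 Y118.601
M3 S464
G01 X180.254 Y49.784 F2416
G01 X91.267 Y22.742
G01 X111.062 Y66.140
G01 X8.418 Y118.601
G0 X21.034 Y121.331
M3 S464
G01 X74.001 Y121.331 F2416
G01 X74.001 Y63.641
G01 X21.034 Y63.641
G01 X21.034 Y121.331
G0 X19.518 Y69.150
M3 S464
G01 X25.523 Y69.150 F2416
G01 X25.523 Y10.413
G01 X19.518 Y10.413
G01 X19.518 Y69.150
G0 X199.926 Y52.243
M3 S464
G01 X193.997 Y58.094 F2416
G01 X187.959 Y60.394
G01 X181.967 Y60.269
G01 X176.176 Y58.848
G01 X170.740 Y57.259
G01 X165.815 Y56.629
G01 X161.553 Y58.085
G01 X158.111 Y62.757
M5

viewBox `0 0 237.813 132.657` with mm width/height → 1 unit = 1 mm. Flip: y_m = 132.657 − y_svg.

**Shape 1** — `<path>` cubic bezier, stroke `#ff8800` → score (S464, F2416). Control points (SVG): P0=(162.325,72.693), P1=(135.042,64.072), P2=(27.511,59.030), P3=(32.038,49.428); sampled at t=k/8. Machine vertices: (162.325,59.964) → (148.708,63.045) → (129.821,65.886) → (107.918,68.582) → (85.253,71.229) → (64.078,73.921) → (46.649,76.755) → (35.217,79.826) → (32.038,83.229). Open path.

**Shape 2** — `<path>` closed polygon, stroke `#ff8800` → score (S464, F2416). Machine vertices: (8.418,118.601) → (180.254,49.784) → (91.267,22.742) → (111.062,66.140) → (8.418,118.601). Closed: final G1 returns to the first vertex.

**Shape 3** — `<polygon>` rectangle, stroke `#ff8800` → score (S464, F2416). Machine vertices: (21.034,121.331) → (74.001,121.331) → (74.001,63.641) → (21.034,63.641) → (21.034,121.331). Closed: final G1 returns to the first vertex.

**Shape 4** — `<polygon>` rectangle, stroke `#ff8800` → score (S464, F2416). Machine vertices: (19.518,69.150) → (25.523,69.150) → (25.523,10.413) → (19.518,10.413) → (19.518,69.150). Closed: final G1 returns to the first vertex.

**Shape 5** — `<path>` cubic bezier, stroke `#ff8800` → score (S464, F2416). Control points (SVG): P0=(199.926,80.414), P1=(184.396,59.073), P2=(166.061,87.646), P3=(158.111,69.900); sampled at t=k/8. Machine vertices: (199.926,52.243) → (193.997,58.094) → (187.959,60.394) → (181.967,60.269) → (176.176,58.848) → (170.740,57.259) → (165.815,56.629) → (161.553,58.085) → (158.111,62.757). Open path.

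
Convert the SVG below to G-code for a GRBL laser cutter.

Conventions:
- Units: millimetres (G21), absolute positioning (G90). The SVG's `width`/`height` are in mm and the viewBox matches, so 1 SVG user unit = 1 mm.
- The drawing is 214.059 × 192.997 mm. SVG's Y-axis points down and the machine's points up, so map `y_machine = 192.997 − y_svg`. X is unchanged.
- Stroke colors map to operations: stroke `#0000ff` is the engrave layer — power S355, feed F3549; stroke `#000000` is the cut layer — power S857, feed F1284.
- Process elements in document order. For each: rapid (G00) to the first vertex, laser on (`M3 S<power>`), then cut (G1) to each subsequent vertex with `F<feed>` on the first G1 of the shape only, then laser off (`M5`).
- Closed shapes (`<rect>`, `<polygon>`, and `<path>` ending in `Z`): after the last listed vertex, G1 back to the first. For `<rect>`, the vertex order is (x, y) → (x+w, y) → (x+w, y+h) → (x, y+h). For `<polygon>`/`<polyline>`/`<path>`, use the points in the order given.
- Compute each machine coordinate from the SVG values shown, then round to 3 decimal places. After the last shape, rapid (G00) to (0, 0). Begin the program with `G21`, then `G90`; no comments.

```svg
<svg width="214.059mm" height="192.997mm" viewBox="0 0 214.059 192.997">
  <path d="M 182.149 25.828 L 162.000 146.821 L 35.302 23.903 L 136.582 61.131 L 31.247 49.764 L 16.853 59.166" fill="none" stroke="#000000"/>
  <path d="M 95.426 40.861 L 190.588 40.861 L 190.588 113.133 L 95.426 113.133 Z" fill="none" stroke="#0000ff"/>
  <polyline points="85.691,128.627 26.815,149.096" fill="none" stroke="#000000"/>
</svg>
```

G21
G90
G00 X182.149 Y167.169
M3 S857
G1 X162.000 Y46.176 F1284
G1 X35.302 Y169.094
G1 X136.582 Y131.866
G1 X31.247 Y143.233
G1 X16.853 Y133.831
M5
G00 X95.426 Y152.136
M3 S355
G1 X190.588 Y152.136 F3549
G1 X190.588 Y79.864
G1 X95.426 Y79.864
G1 X95.426 Y152.136
M5
G00 X85.691 Y64.370
M3 S857
G1 X26.815 Y43.901 F1284
M5
G00 X0.000 Y0.000

1 u = 1 mm; y_m = 192.997 − y.

[1] `<path>` open polyline, #000000→cut S857 F1284: (182.149,167.169) → (162.000,46.176) → (35.302,169.094) → (136.582,131.866) → (31.247,143.233) → (16.853,133.831)

[2] `<path>` rectangle, #0000ff→engrave S355 F3549: (95.426,152.136) → (190.588,152.136) → (190.588,79.864) → (95.426,79.864) → (95.426,152.136) (closed)

[3] `<polyline>` line segment, #000000→cut S857 F1284: (85.691,64.370) → (26.815,43.901)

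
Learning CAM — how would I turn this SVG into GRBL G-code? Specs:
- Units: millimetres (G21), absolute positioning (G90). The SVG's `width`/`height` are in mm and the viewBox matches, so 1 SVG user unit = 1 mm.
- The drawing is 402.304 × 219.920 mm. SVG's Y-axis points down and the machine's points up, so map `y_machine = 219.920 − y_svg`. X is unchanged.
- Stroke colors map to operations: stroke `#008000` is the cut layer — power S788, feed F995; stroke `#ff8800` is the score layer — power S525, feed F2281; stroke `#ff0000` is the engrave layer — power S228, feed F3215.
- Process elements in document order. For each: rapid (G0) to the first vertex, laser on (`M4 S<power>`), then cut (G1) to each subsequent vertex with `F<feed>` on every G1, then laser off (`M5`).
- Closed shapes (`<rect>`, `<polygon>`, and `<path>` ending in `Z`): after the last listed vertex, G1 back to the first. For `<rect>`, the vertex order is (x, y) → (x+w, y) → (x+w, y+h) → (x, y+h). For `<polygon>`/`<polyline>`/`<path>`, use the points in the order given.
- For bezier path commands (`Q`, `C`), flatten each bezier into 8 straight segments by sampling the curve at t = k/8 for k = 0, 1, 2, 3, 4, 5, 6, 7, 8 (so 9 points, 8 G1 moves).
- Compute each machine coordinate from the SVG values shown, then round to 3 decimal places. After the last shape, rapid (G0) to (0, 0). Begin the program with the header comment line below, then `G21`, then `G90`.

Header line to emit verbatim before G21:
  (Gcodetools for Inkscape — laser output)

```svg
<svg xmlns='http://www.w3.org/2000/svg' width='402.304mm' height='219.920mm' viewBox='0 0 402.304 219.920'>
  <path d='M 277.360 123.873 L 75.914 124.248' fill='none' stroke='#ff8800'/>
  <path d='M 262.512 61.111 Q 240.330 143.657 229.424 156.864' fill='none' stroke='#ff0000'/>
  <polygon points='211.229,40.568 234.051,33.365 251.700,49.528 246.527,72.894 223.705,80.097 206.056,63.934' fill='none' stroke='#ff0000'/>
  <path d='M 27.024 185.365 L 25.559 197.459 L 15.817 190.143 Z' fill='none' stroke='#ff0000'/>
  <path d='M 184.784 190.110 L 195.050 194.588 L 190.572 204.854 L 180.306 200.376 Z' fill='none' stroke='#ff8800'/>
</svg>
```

1 u = 1 mm; y_m = 219.920 − y.

[1] `<path>` line segment, #ff8800→score S525 F2281: (277.360,96.047) → (75.914,95.672)

[2] `<path>` quadratic bezier, #ff0000→engrave S228 F3215: (262.512,158.809) → (257.143,139.256) → (252.126,121.870) → (247.461,106.650) → (243.149,93.598) → (239.189,82.712) → (235.582,73.993) → (232.327,67.441) → (229.424,63.056)

[3] `<polygon>` regular polygon, #ff0000→engrave S228 F3215: (211.229,179.352) → (234.051,186.555) → (251.700,170.392) → (246.527,147.026) → (223.705,139.823) → (206.056,155.986) → (211.229,179.352) (closed)

[4] `<path>` regular polygon, #ff0000→engrave S228 F3215: (27.024,34.555) → (25.559,22.461) → (15.817,29.777) → (27.024,34.555) (closed)

[5] `<path>` regular polygon, #ff8800→score S525 F2281: (184.784,29.810) → (195.050,25.332) → (190.572,15.066) → (180.306,19.544) → (184.784,29.810) (closed)

(Gcodetools for Inkscape — laser output)
G21
G90
G0 X277.360 Y96.047
M4 S525
G1 X75.914 Y95.672 F2281
M5
G0 X262.512 Y158.809
M4 S228
G1 X257.143 Y139.256 F3215
G1 X252.126 Y121.870 F3215
G1 X247.461 Y106.650 F3215
G1 X243.149 Y93.598 F3215
G1 X239.189 Y82.712 F3215
G1 X235.582 Y73.993 F3215
G1 X232.327 Y67.441 F3215
G1 X229.424 Y63.056 F3215
M5
G0 X211.229 Y179.352
M4 S228
G1 X234.051 Y186.555 F3215
G1 X251.700 Y170.392 F3215
G1 X246.527 Y147.026 F3215
G1 X223.705 Y139.823 F3215
G1 X206.056 Y155.986 F3215
G1 X211.229 Y179.352 F3215
M5
G0 X27.024 Y34.555
M4 S228
G1 X25.559 Y22.461 F3215
G1 X15.817 Y29.777 F3215
G1 X27.024 Y34.555 F3215
M5
G0 X184.784 Y29.810
M4 S525
G1 X195.050 Y25.332 F2281
G1 X190.572 Y15.066 F2281
G1 X180.306 Y19.544 F2281
G1 X184.784 Y29.810 F2281
M5
G0 X0.000 Y0.000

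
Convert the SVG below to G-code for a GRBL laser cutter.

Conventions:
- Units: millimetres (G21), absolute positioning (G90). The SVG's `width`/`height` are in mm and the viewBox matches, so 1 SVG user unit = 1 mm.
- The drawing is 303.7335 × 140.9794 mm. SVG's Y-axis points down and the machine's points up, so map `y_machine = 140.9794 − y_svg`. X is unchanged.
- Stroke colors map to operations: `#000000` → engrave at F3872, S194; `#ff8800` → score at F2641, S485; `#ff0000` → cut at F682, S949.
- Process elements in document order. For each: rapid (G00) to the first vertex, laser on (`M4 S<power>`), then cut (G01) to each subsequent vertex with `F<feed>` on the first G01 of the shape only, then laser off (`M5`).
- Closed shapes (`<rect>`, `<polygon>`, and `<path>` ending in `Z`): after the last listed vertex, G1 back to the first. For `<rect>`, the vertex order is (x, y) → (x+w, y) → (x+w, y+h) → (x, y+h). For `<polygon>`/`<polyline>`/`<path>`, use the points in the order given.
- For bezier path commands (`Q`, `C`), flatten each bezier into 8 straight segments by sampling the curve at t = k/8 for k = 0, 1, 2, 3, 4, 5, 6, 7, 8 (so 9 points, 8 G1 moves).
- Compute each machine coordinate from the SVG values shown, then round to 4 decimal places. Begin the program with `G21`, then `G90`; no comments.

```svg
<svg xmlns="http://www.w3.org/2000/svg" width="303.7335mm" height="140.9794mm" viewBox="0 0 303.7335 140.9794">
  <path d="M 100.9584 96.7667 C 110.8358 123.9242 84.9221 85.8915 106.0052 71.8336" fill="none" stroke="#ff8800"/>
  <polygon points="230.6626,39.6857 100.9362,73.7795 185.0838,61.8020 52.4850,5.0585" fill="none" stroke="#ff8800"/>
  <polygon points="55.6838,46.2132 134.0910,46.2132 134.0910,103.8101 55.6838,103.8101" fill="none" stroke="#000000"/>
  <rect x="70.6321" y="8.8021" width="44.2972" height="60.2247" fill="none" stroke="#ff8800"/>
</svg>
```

G21
G90
G00 X100.9584 Y44.2127
M4 S485
G01 X103.1464 Y36.9103 F2641
G01 X102.9492 Y34.6745
G01 X101.3369 Y36.4606
G01 X99.2797 Y41.2235
G01 X97.7477 Y47.9184
G01 X97.7112 Y55.5003
G01 X100.1403 Y62.9244
G01 X106.0052 Y69.1458
M5
G00 X230.6626 Y101.2937
M4 S485
G01 X100.9362 Y67.1999 F2641
G01 X185.0838 Y79.1774
G01 X52.4850 Y135.9209
G01 X230.6626 Y101.2937
M5
G00 X55.6838 Y94.7662
M4 S194
G01 X134.0910 Y94.7662 F3872
G01 X134.0910 Y37.1693
G01 X55.6838 Y37.1693
G01 X55.6838 Y94.7662
M5
G00 X70.6321 Y132.1773
M4 S485
G01 X114.9293 Y132.1773 F2641
G01 X114.9293 Y71.9526
G01 X70.6321 Y71.9526
G01 X70.6321 Y132.1773
M5

1 u = 1 mm; y_m = 140.9794 − y.

[1] `<path>` cubic bezier, #ff8800→score S485 F2641: (100.9584,44.2127) → (103.1464,36.9103) → (102.9492,34.6745) → (101.3369,36.4606) → (99.2797,41.2235) → (97.7477,47.9184) → (97.7112,55.5003) → (100.1403,62.9244) → (106.0052,69.1458)

[2] `<polygon>` closed polygon, #ff8800→score S485 F2641: (230.6626,101.2937) → (100.9362,67.1999) → (185.0838,79.1774) → (52.4850,135.9209) → (230.6626,101.2937) (closed)

[3] `<polygon>` rectangle, #000000→engrave S194 F3872: (55.6838,94.7662) → (134.0910,94.7662) → (134.0910,37.1693) → (55.6838,37.1693) → (55.6838,94.7662) (closed)

[4] `<rect>` rectangle, #ff8800→score S485 F2641: (70.6321,132.1773) → (114.9293,132.1773) → (114.9293,71.9526) → (70.6321,71.9526) → (70.6321,132.1773) (closed)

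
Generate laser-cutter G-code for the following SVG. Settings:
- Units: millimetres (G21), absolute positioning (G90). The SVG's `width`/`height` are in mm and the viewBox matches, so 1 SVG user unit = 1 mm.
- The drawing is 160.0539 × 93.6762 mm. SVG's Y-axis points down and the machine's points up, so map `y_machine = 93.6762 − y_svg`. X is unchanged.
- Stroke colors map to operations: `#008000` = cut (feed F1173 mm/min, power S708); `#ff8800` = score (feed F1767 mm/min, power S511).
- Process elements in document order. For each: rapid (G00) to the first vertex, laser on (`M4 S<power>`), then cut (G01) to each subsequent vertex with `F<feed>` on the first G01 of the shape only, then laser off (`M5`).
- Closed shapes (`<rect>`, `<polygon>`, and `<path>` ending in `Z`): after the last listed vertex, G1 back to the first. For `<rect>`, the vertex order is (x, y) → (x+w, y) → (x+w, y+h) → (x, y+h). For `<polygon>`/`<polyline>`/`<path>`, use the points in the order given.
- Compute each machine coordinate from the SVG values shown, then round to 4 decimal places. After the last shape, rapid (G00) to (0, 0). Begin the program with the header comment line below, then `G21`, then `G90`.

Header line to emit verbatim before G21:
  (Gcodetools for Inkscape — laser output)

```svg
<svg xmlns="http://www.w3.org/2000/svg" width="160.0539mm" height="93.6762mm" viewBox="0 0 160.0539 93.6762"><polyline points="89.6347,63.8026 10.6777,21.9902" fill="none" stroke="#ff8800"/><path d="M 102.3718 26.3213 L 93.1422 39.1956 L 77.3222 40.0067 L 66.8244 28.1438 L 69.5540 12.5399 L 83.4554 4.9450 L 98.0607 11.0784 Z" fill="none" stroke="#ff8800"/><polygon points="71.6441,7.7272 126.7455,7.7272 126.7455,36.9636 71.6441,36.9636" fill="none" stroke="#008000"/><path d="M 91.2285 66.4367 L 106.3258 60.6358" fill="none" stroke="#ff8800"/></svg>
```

Since the viewBox matches the mm dimensions, user units are millimetres directly. The only transform is the Y-flip y_m = 93.6762 − y_svg.

Shape 1 is a line segment drawn with `<polyline>`. Its stroke #ff8800 means score at S511, F1767. After flipping Y the toolpath is (89.6347,29.8736) → (10.6777,71.6860).

Shape 2 is a regular polygon drawn with `<path>`. Its stroke #ff8800 means score at S511, F1767. After flipping Y the toolpath is (102.3718,67.3549) → (93.1422,54.4806) → (77.3222,53.6695) → (66.8244,65.5324) → (69.5540,81.1363) → (83.4554,88.7312) → (98.0607,82.5978) → (102.3718,67.3549), returning to the start.

Shape 3 is a rectangle drawn with `<polygon>`. Its stroke #008000 means cut at S708, F1173. After flipping Y the toolpath is (71.6441,85.9490) → (126.7455,85.9490) → (126.7455,56.7126) → (71.6441,56.7126) → (71.6441,85.9490), returning to the start.

Shape 4 is a line segment drawn with `<path>`. Its stroke #ff8800 means score at S511, F1767. After flipping Y the toolpath is (91.2285,27.2395) → (106.3258,33.0404).

(Gcodetools for Inkscape — laser output)
G21
G90
G00 X89.6347 Y29.8736
M4 S511
G01 X10.6777 Y71.6860 F1767
M5
G00 X102.3718 Y67.3549
M4 S511
G01 X93.1422 Y54.4806 F1767
G01 X77.3222 Y53.6695
G01 X66.8244 Y65.5324
G01 X69.5540 Y81.1363
G01 X83.4554 Y88.7312
G01 X98.0607 Y82.5978
G01 X102.3718 Y67.3549
M5
G00 X71.6441 Y85.9490
M4 S708
G01 X126.7455 Y85.9490 F1173
G01 X126.7455 Y56.7126
G01 X71.6441 Y56.7126
G01 X71.6441 Y85.9490
M5
G00 X91.2285 Y27.2395
M4 S511
G01 X106.3258 Y33.0404 F1767
M5
G00 X0.0000 Y0.0000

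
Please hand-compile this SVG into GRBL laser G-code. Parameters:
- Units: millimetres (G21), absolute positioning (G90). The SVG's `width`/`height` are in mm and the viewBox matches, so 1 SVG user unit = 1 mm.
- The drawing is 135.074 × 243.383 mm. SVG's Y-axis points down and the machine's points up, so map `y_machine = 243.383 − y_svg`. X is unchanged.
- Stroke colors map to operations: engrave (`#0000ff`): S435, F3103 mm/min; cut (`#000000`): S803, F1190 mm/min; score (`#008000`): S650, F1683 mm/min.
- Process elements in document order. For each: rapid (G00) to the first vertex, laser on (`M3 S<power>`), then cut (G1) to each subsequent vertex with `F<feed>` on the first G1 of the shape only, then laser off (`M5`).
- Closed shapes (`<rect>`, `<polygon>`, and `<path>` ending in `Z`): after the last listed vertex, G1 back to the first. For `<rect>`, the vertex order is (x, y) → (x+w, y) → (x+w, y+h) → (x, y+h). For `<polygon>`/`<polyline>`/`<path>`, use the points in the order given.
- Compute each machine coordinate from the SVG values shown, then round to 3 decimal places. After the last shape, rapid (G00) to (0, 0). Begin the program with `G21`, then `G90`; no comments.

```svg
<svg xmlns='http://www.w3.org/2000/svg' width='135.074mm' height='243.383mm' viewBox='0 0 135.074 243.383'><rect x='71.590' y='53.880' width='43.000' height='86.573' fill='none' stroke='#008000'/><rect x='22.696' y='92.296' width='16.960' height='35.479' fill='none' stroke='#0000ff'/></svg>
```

G21
G90
G00 X71.590 Y189.503
M3 S650
G1 X114.590 Y189.503 F1683
G1 X114.590 Y102.930
G1 X71.590 Y102.930
G1 X71.590 Y189.503
M5
G00 X22.696 Y151.087
M3 S435
G1 X39.656 Y151.087 F3103
G1 X39.656 Y115.608
G1 X22.696 Y115.608
G1 X22.696 Y151.087
M5
G00 X0.000 Y0.000

viewBox `0 0 135.074 243.383` with mm width/height → 1 unit = 1 mm. Flip: y_m = 243.383 − y_svg.

**Shape 1** — `<rect>` rectangle, stroke `#008000` → score (S650, F1683). Machine vertices: (71.590,189.503) → (114.590,189.503) → (114.590,102.930) → (71.590,102.930) → (71.590,189.503). Closed: final G1 returns to the first vertex.

**Shape 2** — `<rect>` rectangle, stroke `#0000ff` → engrave (S435, F3103). Machine vertices: (22.696,151.087) → (39.656,151.087) → (39.656,115.608) → (22.696,115.608) → (22.696,151.087). Closed: final G1 returns to the first vertex.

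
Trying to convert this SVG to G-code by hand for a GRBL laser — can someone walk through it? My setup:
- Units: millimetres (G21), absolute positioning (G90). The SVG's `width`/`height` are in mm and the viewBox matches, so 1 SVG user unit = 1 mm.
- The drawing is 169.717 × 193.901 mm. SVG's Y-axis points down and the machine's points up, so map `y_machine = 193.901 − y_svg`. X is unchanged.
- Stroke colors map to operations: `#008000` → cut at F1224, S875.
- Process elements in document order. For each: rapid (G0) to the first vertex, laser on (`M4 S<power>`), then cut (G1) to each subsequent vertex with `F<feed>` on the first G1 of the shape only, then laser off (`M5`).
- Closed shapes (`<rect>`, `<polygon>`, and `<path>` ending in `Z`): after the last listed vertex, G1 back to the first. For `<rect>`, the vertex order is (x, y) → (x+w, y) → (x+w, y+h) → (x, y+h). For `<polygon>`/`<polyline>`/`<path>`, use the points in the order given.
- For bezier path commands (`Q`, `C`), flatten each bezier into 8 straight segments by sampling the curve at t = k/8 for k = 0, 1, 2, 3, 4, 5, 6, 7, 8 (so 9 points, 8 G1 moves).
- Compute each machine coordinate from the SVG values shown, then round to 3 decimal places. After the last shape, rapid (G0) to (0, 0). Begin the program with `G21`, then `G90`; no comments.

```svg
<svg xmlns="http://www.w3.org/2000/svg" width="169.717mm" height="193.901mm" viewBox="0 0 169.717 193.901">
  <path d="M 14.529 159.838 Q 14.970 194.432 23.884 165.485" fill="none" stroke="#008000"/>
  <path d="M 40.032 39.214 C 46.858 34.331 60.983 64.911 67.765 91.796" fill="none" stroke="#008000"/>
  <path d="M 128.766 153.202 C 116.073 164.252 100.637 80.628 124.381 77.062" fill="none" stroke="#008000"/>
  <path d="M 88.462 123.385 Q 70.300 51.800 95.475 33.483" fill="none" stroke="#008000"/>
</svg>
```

G21
G90
G0 X14.529 Y34.063
M4 S875
G1 X14.772 Y26.407 F1224
G1 X15.279 Y20.737
G1 X16.051 Y17.053
G1 X17.088 Y15.354
G1 X18.390 Y15.641
G1 X19.957 Y17.914
G1 X21.788 Y22.172
G1 X23.884 Y28.416
M5
G0 X40.032 Y154.687
M4 S875
G1 X42.905 Y154.932 F1224
G1 X46.291 Y152.312
G1 X50.018 Y147.284
G1 X53.915 Y140.309
G1 X57.810 Y131.844
G1 X61.530 Y122.350
G1 X64.906 Y112.284
G1 X67.765 Y102.105
M5
G0 X128.766 Y40.699
M4 S875
G1 X123.959 Y40.652 F1224
G1 X119.387 Y47.433
G1 X115.540 Y58.994
G1 X112.910 Y73.288
G1 X111.987 Y88.267
G1 X113.264 Y101.884
G1 X117.232 Y112.090
G1 X124.381 Y116.839
M5
G0 X88.462 Y70.516
M4 S875
G1 X84.599 Y87.580 F1224
G1 X82.090 Y102.979
G1 X80.935 Y116.714
G1 X81.134 Y128.784
G1 X82.688 Y139.189
G1 X85.596 Y147.930
G1 X89.858 Y155.006
G1 X95.475 Y160.418
M5
G0 X0.000 Y0.000

viewBox `0 0 169.717 193.901` with mm width/height → 1 unit = 1 mm. Flip: y_m = 193.901 − y_svg.

**Shape 1** — `<path>` quadratic bezier, stroke `#008000` → cut (S875, F1224). Control points (SVG): P0=(14.529,159.838), P1=(14.970,194.432), P2=(23.884,165.485); sampled at t=k/8. Machine vertices: (14.529,34.063) → (14.772,26.407) → (15.279,20.737) → (16.051,17.053) → (17.088,15.354) → (18.390,15.641) → (19.957,17.914) → (21.788,22.172) → (23.884,28.416). Open path.

**Shape 2** — `<path>` cubic bezier, stroke `#008000` → cut (S875, F1224). Control points (SVG): P0=(40.032,39.214), P1=(46.858,34.331), P2=(60.983,64.911), P3=(67.765,91.796); sampled at t=k/8. Machine vertices: (40.032,154.687) → (42.905,154.932) → (46.291,152.312) → (50.018,147.284) → (53.915,140.309) → (57.810,131.844) → (61.530,122.350) → (64.906,112.284) → (67.765,102.105). Open path.

**Shape 3** — `<path>` cubic bezier, stroke `#008000` → cut (S875, F1224). Control points (SVG): P0=(128.766,153.202), P1=(116.073,164.252), P2=(100.637,80.628), P3=(124.381,77.062); sampled at t=k/8. Machine vertices: (128.766,40.699) → (123.959,40.652) → (119.387,47.433) → (115.540,58.994) → (112.910,73.288) → (111.987,88.267) → (113.264,101.884) → (117.232,112.090) → (124.381,116.839). Open path.

**Shape 4** — `<path>` quadratic bezier, stroke `#008000` → cut (S875, F1224). Control points (SVG): P0=(88.462,123.385), P1=(70.300,51.800), P2=(95.475,33.483); sampled at t=k/8. Machine vertices: (88.462,70.516) → (84.599,87.580) → (82.090,102.979) → (80.935,116.714) → (81.134,128.784) → (82.688,139.189) → (85.596,147.930) → (89.858,155.006) → (95.475,160.418). Open path.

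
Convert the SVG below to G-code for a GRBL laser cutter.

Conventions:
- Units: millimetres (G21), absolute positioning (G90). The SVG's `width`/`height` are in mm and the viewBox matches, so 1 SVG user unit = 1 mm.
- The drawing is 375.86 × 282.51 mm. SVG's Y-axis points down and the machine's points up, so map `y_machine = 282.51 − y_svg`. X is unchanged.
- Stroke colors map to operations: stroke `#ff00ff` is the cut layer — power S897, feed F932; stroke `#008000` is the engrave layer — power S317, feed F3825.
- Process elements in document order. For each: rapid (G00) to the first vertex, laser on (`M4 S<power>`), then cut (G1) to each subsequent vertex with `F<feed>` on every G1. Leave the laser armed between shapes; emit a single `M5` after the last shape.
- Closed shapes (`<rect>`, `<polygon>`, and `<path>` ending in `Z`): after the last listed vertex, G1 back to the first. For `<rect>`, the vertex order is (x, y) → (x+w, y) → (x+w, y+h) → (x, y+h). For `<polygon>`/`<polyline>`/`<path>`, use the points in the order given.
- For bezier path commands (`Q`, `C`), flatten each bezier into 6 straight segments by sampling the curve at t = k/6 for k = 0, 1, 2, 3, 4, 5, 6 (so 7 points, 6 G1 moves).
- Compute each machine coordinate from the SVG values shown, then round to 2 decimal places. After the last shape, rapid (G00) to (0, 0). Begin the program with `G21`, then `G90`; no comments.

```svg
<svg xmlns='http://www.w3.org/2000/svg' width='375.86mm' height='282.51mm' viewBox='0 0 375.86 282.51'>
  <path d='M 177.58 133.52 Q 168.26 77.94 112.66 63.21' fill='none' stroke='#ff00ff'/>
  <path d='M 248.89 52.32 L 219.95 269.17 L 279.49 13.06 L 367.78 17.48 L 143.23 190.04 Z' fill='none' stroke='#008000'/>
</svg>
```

viewBox `0 0 375.86 282.51` with mm width/height → 1 unit = 1 mm. Flip: y_m = 282.51 − y_svg.

**Shape 1** — `<path>` quadratic bezier, stroke `#ff00ff` → cut (S897, F932). Control points (SVG): P0=(177.58,133.52), P1=(168.26,77.94), P2=(112.66,63.21); sampled at t=k/6. Machine vertices: (177.58,148.99) → (173.19,166.38) → (166.22,181.50) → (156.69,194.36) → (144.58,204.94) → (129.91,213.26) → (112.66,219.30). Open path.

**Shape 2** — `<path>` closed polygon, stroke `#008000` → engrave (S317, F3825). Machine vertices: (248.89,230.19) → (219.95,13.34) → (279.49,269.45) → (367.78,265.03) → (143.23,92.47) → (248.89,230.19). Closed: final G1 returns to the first vertex.

G21
G90
G00 X177.58 Y148.99
M4 S897
G1 X173.19 Y166.38 F932
G1 X166.22 Y181.50 F932
G1 X156.69 Y194.36 F932
G1 X144.58 Y204.94 F932
G1 X129.91 Y213.26 F932
G1 X112.66 Y219.30 F932
G00 X248.89 Y230.19
M4 S317
G1 X219.95 Y13.34 F3825
G1 X279.49 Y269.45 F3825
G1 X367.78 Y265.03 F3825
G1 X143.23 Y92.47 F3825
G1 X248.89 Y230.19 F3825
M5
G00 X0.00 Y0.00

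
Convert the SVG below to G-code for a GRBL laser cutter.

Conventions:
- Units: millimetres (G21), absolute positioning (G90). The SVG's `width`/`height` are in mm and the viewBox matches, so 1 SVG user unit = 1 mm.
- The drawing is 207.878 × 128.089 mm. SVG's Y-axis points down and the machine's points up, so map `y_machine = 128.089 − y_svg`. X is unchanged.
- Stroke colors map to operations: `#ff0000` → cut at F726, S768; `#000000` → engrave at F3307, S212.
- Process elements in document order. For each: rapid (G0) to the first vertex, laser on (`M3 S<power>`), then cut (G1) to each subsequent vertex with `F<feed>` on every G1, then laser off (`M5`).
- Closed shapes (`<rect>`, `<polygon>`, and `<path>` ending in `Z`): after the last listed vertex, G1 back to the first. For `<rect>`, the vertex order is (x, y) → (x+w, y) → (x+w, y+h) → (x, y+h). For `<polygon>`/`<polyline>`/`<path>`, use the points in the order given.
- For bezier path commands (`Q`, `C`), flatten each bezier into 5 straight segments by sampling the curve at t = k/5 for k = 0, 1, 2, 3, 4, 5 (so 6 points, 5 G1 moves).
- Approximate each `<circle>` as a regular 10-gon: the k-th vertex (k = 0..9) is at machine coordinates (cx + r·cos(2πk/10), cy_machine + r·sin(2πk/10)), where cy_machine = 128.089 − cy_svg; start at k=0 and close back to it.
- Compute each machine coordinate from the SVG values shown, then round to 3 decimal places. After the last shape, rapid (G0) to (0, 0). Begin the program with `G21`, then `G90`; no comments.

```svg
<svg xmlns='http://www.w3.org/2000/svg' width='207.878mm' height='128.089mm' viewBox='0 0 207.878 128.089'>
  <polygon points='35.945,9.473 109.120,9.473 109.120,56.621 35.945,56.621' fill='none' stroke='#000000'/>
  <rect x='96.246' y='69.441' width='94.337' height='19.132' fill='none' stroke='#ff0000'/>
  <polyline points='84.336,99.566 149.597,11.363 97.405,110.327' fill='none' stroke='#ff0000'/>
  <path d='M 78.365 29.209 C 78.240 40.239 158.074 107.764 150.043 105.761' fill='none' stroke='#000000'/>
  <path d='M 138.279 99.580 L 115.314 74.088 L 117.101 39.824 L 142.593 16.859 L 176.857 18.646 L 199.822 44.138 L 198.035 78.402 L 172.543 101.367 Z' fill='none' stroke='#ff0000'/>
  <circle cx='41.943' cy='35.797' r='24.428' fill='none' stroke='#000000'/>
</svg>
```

1 u = 1 mm; y_m = 128.089 − y.

[1] `<polygon>` rectangle, #000000→engrave S212 F3307: (35.945,118.616) → (109.120,118.616) → (109.120,71.468) → (35.945,71.468) → (35.945,118.616) (closed)

[2] `<rect>` rectangle, #ff0000→cut S768 F726: (96.246,58.648) → (190.583,58.648) → (190.583,39.516) → (96.246,39.516) → (96.246,58.648) (closed)

[3] `<polyline>` open polyline, #ff0000→cut S768 F726: (84.336,28.523) → (149.597,116.726) → (97.405,17.762)

[4] `<path>` cubic bezier, #000000→engrave S212 F3307: (78.365,98.880) → (86.542,86.491) → (105.855,66.592) → (128.246,45.232) → (145.660,28.461) → (150.043,22.328)

[5] `<path>` regular polygon, #ff0000→cut S768 F726: (138.279,28.509) → (115.314,54.001) → (117.101,88.265) → (142.593,111.230) → (176.857,109.443) → (199.822,83.951) → (198.035,49.687) → (172.543,26.722) → (138.279,28.509) (closed)

[6] `<circle>` circle, #000000→engrave S212 F3307: (66.371,92.292) → (61.706,106.650) → (49.492,115.524) → (34.394,115.524) → (22.180,106.650) → (17.515,92.292) → (22.180,77.934) → (34.394,69.060) → (49.492,69.060) → (61.706,77.934) → (66.371,92.292) (closed)

G21
G90
G0 X35.945 Y118.616
M3 S212
G1 X109.120 Y118.616 F3307
G1 X109.120 Y71.468 F3307
G1 X35.945 Y71.468 F3307
G1 X35.945 Y118.616 F3307
M5
G0 X96.246 Y58.648
M3 S768
G1 X190.583 Y58.648 F726
G1 X190.583 Y39.516 F726
G1 X96.246 Y39.516 F726
G1 X96.246 Y58.648 F726
M5
G0 X84.336 Y28.523
M3 S768
G1 X149.597 Y116.726 F726
G1 X97.405 Y17.762 F726
M5
G0 X78.365 Y98.880
M3 S212
G1 X86.542 Y86.491 F3307
G1 X105.855 Y66.592 F3307
G1 X128.246 Y45.232 F3307
G1 X145.660 Y28.461 F3307
G1 X150.043 Y22.328 F3307
M5
G0 X138.279 Y28.509
M3 S768
G1 X115.314 Y54.001 F726
G1 X117.101 Y88.265 F726
G1 X142.593 Y111.230 F726
G1 X176.857 Y109.443 F726
G1 X199.822 Y83.951 F726
G1 X198.035 Y49.687 F726
G1 X172.543 Y26.722 F726
G1 X138.279 Y28.509 F726
M5
G0 X66.371 Y92.292
M3 S212
G1 X61.706 Y106.650 F3307
G1 X49.492 Y115.524 F3307
G1 X34.394 Y115.524 F3307
G1 X22.180 Y106.650 F3307
G1 X17.515 Y92.292 F3307
G1 X22.180 Y77.934 F3307
G1 X34.394 Y69.060 F3307
G1 X49.492 Y69.060 F3307
G1 X61.706 Y77.934 F3307
G1 X66.371 Y92.292 F3307
M5
G0 X0.000 Y0.000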